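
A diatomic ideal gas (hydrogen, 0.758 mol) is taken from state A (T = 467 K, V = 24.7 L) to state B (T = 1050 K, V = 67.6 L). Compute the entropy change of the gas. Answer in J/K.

ΔS = 19.1 J/K

Entropy is a state function: ΔS = nC_V ln(T₂/T₁) + nR ln(V₂/V₁), with C_V = 5R/2 = 20.79 J mol⁻¹ K⁻¹ for a diatomic ideal gas.
ΔS = 0.758 × [20.79 × ln(1050/467) + 8.314 × ln(67.6/24.7)] = 19.1 J/K.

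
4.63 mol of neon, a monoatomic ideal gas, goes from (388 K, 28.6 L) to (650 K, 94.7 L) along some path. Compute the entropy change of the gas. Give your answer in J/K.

ΔS = 75.9 J/K

Entropy is a state function: ΔS = nC_V ln(T₂/T₁) + nR ln(V₂/V₁), with C_V = 3R/2 = 12.47 J mol⁻¹ K⁻¹ for a monoatomic ideal gas.
ΔS = 4.63 × [12.47 × ln(650/388) + 8.314 × ln(94.7/28.6)] = 75.9 J/K.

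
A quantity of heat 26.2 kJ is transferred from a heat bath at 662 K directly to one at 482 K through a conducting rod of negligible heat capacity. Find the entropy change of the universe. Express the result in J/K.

ΔS_total = 14.8 J/K

ΔS_hot = −Q/T_H = −26200/662 = -39.58 J/K and ΔS_cold = +Q/T_C = 26200/482 = 54.36 J/K.
ΔS_total = -39.58 + 54.36 = 14.8 J/K, positive as the second law requires.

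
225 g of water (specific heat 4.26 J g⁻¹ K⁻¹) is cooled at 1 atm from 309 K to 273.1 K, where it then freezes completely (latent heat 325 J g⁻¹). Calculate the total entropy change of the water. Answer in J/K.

ΔS = -386 J/K

Cooling step: ΔS₁ = m c ln(T_tr/T_i) = 225 × 4.26 × ln(273.1/309) = -118.4 J/K.
Phase change: ΔS₂ = −mL/T_tr = −225 × 325 / 273.1 = -267.8 J/K.
ΔS_total = (-118.4) + (-267.8) = -386 J/K.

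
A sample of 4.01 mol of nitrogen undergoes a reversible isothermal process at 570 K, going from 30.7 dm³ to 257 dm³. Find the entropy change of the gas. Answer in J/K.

For an isothermal ideal gas ΔS_gas = nR ln(V₂/V₁) = 4.01 × 8.314 × ln(257/30.7) = 70.8 J/K.

ΔS_gas = 70.8 J/K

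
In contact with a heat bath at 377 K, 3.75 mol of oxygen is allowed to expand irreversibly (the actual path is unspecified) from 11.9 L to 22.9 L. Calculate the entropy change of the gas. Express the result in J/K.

Entropy is a state function, so ΔS_gas depends only on the end states.
For an isothermal ideal gas ΔS_gas = nR ln(V₂/V₁) = 3.75 × 8.314 × ln(22.9/11.9) = 20.4 J/K.

ΔS_gas = 20.4 J/K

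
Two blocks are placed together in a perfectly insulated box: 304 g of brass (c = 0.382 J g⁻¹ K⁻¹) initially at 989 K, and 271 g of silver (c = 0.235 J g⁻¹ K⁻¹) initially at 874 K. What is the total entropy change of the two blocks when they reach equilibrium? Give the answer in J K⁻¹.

Energy balance: T_f = (m₁c₁T₁ + m₂c₂T₂)/(m₁c₁ + m₂c₂) = 948.27 K.
ΔS₁ = m₁c₁ ln(T_f/T₁) = 116.128 × ln(948.27/989) = -4.884 J/K.
ΔS₂ = m₂c₂ ln(T_f/T₂) = 63.685 × ln(948.27/874) = 5.194 J/K.
ΔS_total = -4.884 + 5.194 = 0.31 J/K.

ΔS_total = 0.31 J/K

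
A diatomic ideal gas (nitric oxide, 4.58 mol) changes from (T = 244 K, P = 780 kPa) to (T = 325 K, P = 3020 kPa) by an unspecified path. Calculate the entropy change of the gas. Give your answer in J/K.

ΔS = -13.3 J/K

ΔS = nC_p ln(T₂/T₁) − nR ln(P₂/P₁), with C_p = 7R/2 = 29.1 J mol⁻¹ K⁻¹ for a diatomic ideal gas.
ΔS = 4.58 × [29.1 × ln(325/244) − 8.314 × ln(3020/780)] = -13.3 J/K.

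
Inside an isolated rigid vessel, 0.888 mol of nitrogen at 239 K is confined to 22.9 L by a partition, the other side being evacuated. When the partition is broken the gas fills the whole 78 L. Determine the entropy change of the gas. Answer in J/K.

No heat is exchanged and no work is done, so the ideal-gas temperature stays constant.
Entropy is a state function; using a reversible isothermal path, ΔS_gas = nR ln(V₂/V₁) = 0.888 × 8.314 × ln(78/22.9) = 9.05 J/K.

ΔS_gas = 9.05 J/K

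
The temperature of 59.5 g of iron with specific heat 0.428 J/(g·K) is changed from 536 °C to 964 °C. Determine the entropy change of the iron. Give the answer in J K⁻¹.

ΔS = 10.8 J/K

In kelvin: T₁ = 809.15 K, T₂ = 1237.15 K. ΔS = ∫dQ_rev/T = m c ln(T₂/T₁) = 59.5 × 0.428 × ln(1237.15/809.15) = 10.8 J/K.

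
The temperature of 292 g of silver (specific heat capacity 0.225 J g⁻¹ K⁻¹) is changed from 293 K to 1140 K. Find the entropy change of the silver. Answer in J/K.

ΔS = 89.3 J/K

ΔS = ∫dQ_rev/T = m c ln(T₂/T₁) = 292 × 0.225 × ln(1140/293) = 89.3 J/K.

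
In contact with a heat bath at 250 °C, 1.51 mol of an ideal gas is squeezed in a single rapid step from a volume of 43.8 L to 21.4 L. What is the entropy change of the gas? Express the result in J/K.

ΔS_gas = -8.99 J/K

Entropy is a state function, so ΔS_gas depends only on the end states.
For an isothermal ideal gas ΔS_gas = nR ln(V₂/V₁) = 1.51 × 8.314 × ln(21.4/43.8) = -8.99 J/K.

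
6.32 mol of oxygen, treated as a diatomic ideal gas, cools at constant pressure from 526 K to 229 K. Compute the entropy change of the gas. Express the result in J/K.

ΔS = -153 J/K

At constant pressure, ΔS = nC_p ln(T₂/T₁) with C_p = 7R/2 = 29.1 J mol⁻¹ K⁻¹.
ΔS = 6.32 × 29.1 × ln(229/526) = -153 J/K.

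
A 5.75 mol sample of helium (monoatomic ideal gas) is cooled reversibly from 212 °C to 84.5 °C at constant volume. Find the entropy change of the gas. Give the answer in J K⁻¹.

In kelvin: T₁ = 485.15 K, T₂ = 357.65 K. At constant volume, ΔS = nC_V ln(T₂/T₁) with C_V = 3R/2 = 12.47 J mol⁻¹ K⁻¹.
ΔS = 5.75 × 12.47 × ln(357.65/485.15) = -21.9 J/K.

ΔS = -21.9 J/K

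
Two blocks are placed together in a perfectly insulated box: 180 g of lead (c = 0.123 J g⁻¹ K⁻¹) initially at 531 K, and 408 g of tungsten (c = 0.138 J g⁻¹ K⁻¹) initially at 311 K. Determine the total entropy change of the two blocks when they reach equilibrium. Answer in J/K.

Energy balance: T_f = (m₁c₁T₁ + m₂c₂T₂)/(m₁c₁ + m₂c₂) = 373.09 K.
ΔS₁ = m₁c₁ ln(T_f/T₁) = 22.14 × ln(373.09/531) = -7.814 J/K.
ΔS₂ = m₂c₂ ln(T_f/T₂) = 56.304 × ln(373.09/311) = 10.25 J/K.
ΔS_total = -7.814 + 10.25 = 2.44 J/K.

ΔS_total = 2.44 J/K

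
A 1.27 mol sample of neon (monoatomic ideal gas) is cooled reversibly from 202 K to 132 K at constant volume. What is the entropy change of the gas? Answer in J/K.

At constant volume, ΔS = nC_V ln(T₂/T₁) with C_V = 3R/2 = 12.47 J mol⁻¹ K⁻¹.
ΔS = 1.27 × 12.47 × ln(132/202) = -6.74 J/K.

ΔS = -6.74 J/K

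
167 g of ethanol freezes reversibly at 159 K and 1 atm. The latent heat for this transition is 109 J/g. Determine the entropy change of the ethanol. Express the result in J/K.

ΔS = -114 J/K

Heat released by the substance: Q = −mL = −167 × 109 = −18203 J.
At constant T, ΔS = Q_rev/T = −18203 / 159 = -114 J/K.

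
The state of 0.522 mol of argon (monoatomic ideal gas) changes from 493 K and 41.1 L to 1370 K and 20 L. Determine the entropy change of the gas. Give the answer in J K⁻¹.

Entropy is a state function: ΔS = nC_V ln(T₂/T₁) + nR ln(V₂/V₁), with C_V = 3R/2 = 12.47 J mol⁻¹ K⁻¹ for a monoatomic ideal gas.
ΔS = 0.522 × [12.47 × ln(1370/493) + 8.314 × ln(20/41.1)] = 3.53 J/K.

ΔS = 3.53 J/K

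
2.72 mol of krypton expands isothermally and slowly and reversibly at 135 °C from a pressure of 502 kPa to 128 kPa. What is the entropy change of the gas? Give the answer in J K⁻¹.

ΔS_gas = 30.9 J/K

For an isothermal ideal gas ΔS_gas = nR ln(P₁/P₂) = 2.72 × 8.314 × ln(502/128) = 30.9 J/K.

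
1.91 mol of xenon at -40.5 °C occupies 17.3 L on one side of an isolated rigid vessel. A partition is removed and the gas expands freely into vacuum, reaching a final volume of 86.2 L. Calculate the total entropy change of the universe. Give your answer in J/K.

No heat is exchanged and no work is done, so the ideal-gas temperature stays constant.
Entropy is a state function; using a reversible isothermal path, ΔS_gas = nR ln(V₂/V₁) = 1.91 × 8.314 × ln(86.2/17.3) = 25.5 J/K.
The insulated surroundings exchange no heat, so ΔS_surr = 0 and ΔS_universe = ΔS_gas.

ΔS_universe = 25.5 J/K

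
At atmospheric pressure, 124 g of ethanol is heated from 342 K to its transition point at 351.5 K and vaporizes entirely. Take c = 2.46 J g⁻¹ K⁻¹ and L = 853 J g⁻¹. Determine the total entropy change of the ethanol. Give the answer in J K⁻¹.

Warming step: ΔS₁ = m c ln(T_tr/T_i) = 124 × 2.46 × ln(351.5/342) = 8.358 J/K.
Phase change: ΔS₂ = +mL/T_tr = 124 × 853 / 351.5 = 300.9 J/K.
ΔS_total = (8.358) + (300.9) = 309 J/K.

ΔS = 309 J/K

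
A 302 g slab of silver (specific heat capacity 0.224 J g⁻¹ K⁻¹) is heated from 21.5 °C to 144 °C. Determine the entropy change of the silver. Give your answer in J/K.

In kelvin: T₁ = 294.65 K, T₂ = 417.15 K. ΔS = ∫dQ_rev/T = m c ln(T₂/T₁) = 302 × 0.224 × ln(417.15/294.65) = 23.5 J/K.

ΔS = 23.5 J/K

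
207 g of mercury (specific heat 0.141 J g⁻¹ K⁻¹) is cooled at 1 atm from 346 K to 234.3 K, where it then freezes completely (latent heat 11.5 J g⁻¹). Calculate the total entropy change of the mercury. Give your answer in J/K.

Cooling step: ΔS₁ = m c ln(T_tr/T_i) = 207 × 0.141 × ln(234.3/346) = -11.38 J/K.
Phase change: ΔS₂ = −mL/T_tr = −207 × 11.5 / 234.3 = -10.16 J/K.
ΔS_total = (-11.38) + (-10.16) = -21.5 J/K.

ΔS = -21.5 J/K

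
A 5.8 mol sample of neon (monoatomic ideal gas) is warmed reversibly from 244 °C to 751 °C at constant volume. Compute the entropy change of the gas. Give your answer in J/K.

In kelvin: T₁ = 517.15 K, T₂ = 1024.15 K. At constant volume, ΔS = nC_V ln(T₂/T₁) with C_V = 3R/2 = 12.47 J mol⁻¹ K⁻¹.
ΔS = 5.8 × 12.47 × ln(1024.15/517.15) = 49.4 J/K.

ΔS = 49.4 J/K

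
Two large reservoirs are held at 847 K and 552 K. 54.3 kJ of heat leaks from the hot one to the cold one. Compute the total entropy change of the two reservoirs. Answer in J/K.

ΔS_total = 34.3 J/K

ΔS_hot = −Q/T_H = −54300/847 = -64.11 J/K and ΔS_cold = +Q/T_C = 54300/552 = 98.37 J/K.
ΔS_total = -64.11 + 98.37 = 34.3 J/K, positive as the second law requires.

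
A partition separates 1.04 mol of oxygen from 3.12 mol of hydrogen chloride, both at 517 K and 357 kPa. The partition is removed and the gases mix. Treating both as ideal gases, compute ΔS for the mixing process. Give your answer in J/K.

Mole fractions: x_A = 1.04/4.16 = 0.25, x_B = 0.75.
ΔS_mix = −R(n_A ln x_A + n_B ln x_B) = −8.314 × (1.04 ln 0.25 + 3.12 ln 0.75) = 19.4 J/K.

ΔS_mix = 19.4 J/K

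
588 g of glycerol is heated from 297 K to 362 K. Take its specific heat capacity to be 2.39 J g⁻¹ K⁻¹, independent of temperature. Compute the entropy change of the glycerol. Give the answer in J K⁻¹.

ΔS = ∫dQ_rev/T = m c ln(T₂/T₁) = 588 × 2.39 × ln(362/297) = 278 J/K.

ΔS = 278 J/K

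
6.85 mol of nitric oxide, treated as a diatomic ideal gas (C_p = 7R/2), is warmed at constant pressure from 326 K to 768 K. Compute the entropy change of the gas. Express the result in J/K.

ΔS = 171 J/K

At constant pressure, ΔS = nC_p ln(T₂/T₁) with C_p = 7R/2 = 29.1 J mol⁻¹ K⁻¹.
ΔS = 6.85 × 29.1 × ln(768/326) = 171 J/K.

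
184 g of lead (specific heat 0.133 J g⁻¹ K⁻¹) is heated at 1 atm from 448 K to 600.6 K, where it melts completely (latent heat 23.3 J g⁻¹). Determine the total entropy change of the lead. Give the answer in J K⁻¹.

Warming step: ΔS₁ = m c ln(T_tr/T_i) = 184 × 0.133 × ln(600.6/448) = 7.174 J/K.
Phase change: ΔS₂ = +mL/T_tr = 184 × 23.3 / 600.6 = 7.138 J/K.
ΔS_total = (7.174) + (7.138) = 14.3 J/K.

ΔS = 14.3 J/K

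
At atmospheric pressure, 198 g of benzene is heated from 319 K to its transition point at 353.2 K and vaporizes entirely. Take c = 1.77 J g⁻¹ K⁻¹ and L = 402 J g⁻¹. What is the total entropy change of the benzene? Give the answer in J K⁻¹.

ΔS = 261 J/K

Warming step: ΔS₁ = m c ln(T_tr/T_i) = 198 × 1.77 × ln(353.2/319) = 35.69 J/K.
Phase change: ΔS₂ = +mL/T_tr = 198 × 402 / 353.2 = 225.4 J/K.
ΔS_total = (35.69) + (225.4) = 261 J/K.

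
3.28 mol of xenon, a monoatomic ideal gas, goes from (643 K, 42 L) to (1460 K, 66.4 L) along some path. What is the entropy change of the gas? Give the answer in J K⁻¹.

ΔS = 46 J/K

Entropy is a state function: ΔS = nC_V ln(T₂/T₁) + nR ln(V₂/V₁), with C_V = 3R/2 = 12.47 J mol⁻¹ K⁻¹ for a monoatomic ideal gas.
ΔS = 3.28 × [12.47 × ln(1460/643) + 8.314 × ln(66.4/42)] = 46 J/K.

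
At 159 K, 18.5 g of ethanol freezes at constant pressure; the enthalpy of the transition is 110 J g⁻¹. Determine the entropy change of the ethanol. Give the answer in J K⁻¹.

ΔS = -12.8 J/K

Heat released by the substance: Q = −mL = −18.5 × 110 = −2035 J.
At constant T, ΔS = Q_rev/T = −2035 / 159 = -12.8 J/K.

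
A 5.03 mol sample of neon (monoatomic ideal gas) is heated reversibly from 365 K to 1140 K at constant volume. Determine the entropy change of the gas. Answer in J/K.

At constant volume, ΔS = nC_V ln(T₂/T₁) with C_V = 3R/2 = 12.47 J mol⁻¹ K⁻¹.
ΔS = 5.03 × 12.47 × ln(1140/365) = 71.4 J/K.

ΔS = 71.4 J/K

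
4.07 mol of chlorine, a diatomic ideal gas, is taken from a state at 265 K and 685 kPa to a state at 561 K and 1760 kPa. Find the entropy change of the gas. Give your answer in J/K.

ΔS = nC_p ln(T₂/T₁) − nR ln(P₂/P₁), with C_p = 7R/2 = 29.1 J mol⁻¹ K⁻¹ for a diatomic ideal gas.
ΔS = 4.07 × [29.1 × ln(561/265) − 8.314 × ln(1760/685)] = 56.9 J/K.

ΔS = 56.9 J/K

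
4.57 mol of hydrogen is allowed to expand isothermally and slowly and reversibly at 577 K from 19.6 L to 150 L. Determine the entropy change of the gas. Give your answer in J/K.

For an isothermal ideal gas ΔS_gas = nR ln(V₂/V₁) = 4.57 × 8.314 × ln(150/19.6) = 77.3 J/K.

ΔS_gas = 77.3 J/K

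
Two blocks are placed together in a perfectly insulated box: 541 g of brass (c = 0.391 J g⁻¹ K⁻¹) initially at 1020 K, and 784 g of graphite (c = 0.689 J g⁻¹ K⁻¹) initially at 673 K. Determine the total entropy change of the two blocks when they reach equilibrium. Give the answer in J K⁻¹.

Energy balance: T_f = (m₁c₁T₁ + m₂c₂T₂)/(m₁c₁ + m₂c₂) = 770.65 K.
ΔS₁ = m₁c₁ ln(T_f/T₁) = 211.531 × ln(770.65/1020) = -59.3 J/K.
ΔS₂ = m₂c₂ ln(T_f/T₂) = 540.176 × ln(770.65/673) = 73.19 J/K.
ΔS_total = -59.3 + 73.19 = 13.9 J/K.

ΔS_total = 13.9 J/K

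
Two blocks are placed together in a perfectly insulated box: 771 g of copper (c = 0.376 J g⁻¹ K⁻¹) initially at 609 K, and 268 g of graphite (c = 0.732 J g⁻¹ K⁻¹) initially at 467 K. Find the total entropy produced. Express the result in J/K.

Energy balance: T_f = (m₁c₁T₁ + m₂c₂T₂)/(m₁c₁ + m₂c₂) = 551.69 K.
ΔS₁ = m₁c₁ ln(T_f/T₁) = 289.896 × ln(551.69/609) = -28.65 J/K.
ΔS₂ = m₂c₂ ln(T_f/T₂) = 196.176 × ln(551.69/467) = 32.69 J/K.
ΔS_total = -28.65 + 32.69 = 4.04 J/K.

ΔS_total = 4.04 J/K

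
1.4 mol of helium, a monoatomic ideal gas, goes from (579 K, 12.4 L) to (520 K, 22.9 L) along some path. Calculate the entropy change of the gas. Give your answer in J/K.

Entropy is a state function: ΔS = nC_V ln(T₂/T₁) + nR ln(V₂/V₁), with C_V = 3R/2 = 12.47 J mol⁻¹ K⁻¹ for a monoatomic ideal gas.
ΔS = 1.4 × [12.47 × ln(520/579) + 8.314 × ln(22.9/12.4)] = 5.26 J/K.

ΔS = 5.26 J/K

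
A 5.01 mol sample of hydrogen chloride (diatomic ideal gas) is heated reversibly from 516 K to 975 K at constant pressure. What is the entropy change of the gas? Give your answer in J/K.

ΔS = 92.8 J/K

At constant pressure, ΔS = nC_p ln(T₂/T₁) with C_p = 7R/2 = 29.1 J mol⁻¹ K⁻¹.
ΔS = 5.01 × 29.1 × ln(975/516) = 92.8 J/K.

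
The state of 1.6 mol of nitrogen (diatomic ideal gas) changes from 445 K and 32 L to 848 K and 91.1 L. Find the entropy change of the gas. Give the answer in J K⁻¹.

Entropy is a state function: ΔS = nC_V ln(T₂/T₁) + nR ln(V₂/V₁), with C_V = 5R/2 = 20.79 J mol⁻¹ K⁻¹ for a diatomic ideal gas.
ΔS = 1.6 × [20.79 × ln(848/445) + 8.314 × ln(91.1/32)] = 35.4 J/K.

ΔS = 35.4 J/K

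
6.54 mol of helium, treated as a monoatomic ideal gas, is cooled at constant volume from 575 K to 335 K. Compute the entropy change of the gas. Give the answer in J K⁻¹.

ΔS = -44.1 J/K

At constant volume, ΔS = nC_V ln(T₂/T₁) with C_V = 3R/2 = 12.47 J mol⁻¹ K⁻¹.
ΔS = 6.54 × 12.47 × ln(335/575) = -44.1 J/K.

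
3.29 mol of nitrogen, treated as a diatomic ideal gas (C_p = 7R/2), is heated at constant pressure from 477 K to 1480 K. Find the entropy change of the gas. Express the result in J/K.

At constant pressure, ΔS = nC_p ln(T₂/T₁) with C_p = 7R/2 = 29.1 J mol⁻¹ K⁻¹.
ΔS = 3.29 × 29.1 × ln(1480/477) = 108 J/K.

ΔS = 108 J/K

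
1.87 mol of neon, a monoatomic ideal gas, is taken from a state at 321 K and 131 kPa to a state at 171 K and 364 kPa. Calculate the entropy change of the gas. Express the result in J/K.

ΔS = -40.4 J/K

ΔS = nC_p ln(T₂/T₁) − nR ln(P₂/P₁), with C_p = 5R/2 = 20.79 J mol⁻¹ K⁻¹ for a monoatomic ideal gas.
ΔS = 1.87 × [20.79 × ln(171/321) − 8.314 × ln(364/131)] = -40.4 J/K.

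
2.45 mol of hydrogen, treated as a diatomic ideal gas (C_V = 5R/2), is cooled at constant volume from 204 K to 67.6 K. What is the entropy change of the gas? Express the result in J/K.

ΔS = -56.2 J/K

At constant volume, ΔS = nC_V ln(T₂/T₁) with C_V = 5R/2 = 20.79 J mol⁻¹ K⁻¹.
ΔS = 2.45 × 20.79 × ln(67.6/204) = -56.2 J/K.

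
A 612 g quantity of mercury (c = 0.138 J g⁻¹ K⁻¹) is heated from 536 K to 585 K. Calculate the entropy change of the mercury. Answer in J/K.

ΔS = 7.39 J/K

ΔS = ∫dQ_rev/T = m c ln(T₂/T₁) = 612 × 0.138 × ln(585/536) = 7.39 J/K.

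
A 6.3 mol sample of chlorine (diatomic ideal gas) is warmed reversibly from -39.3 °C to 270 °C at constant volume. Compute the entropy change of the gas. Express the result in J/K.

ΔS = 110 J/K

In kelvin: T₁ = 233.85 K, T₂ = 543.15 K. At constant volume, ΔS = nC_V ln(T₂/T₁) with C_V = 5R/2 = 20.79 J mol⁻¹ K⁻¹.
ΔS = 6.3 × 20.79 × ln(543.15/233.85) = 110 J/K.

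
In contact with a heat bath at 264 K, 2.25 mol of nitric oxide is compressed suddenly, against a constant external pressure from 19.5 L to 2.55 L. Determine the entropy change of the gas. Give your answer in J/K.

ΔS_gas = -38.1 J/K

Entropy is a state function, so ΔS_gas depends only on the end states.
For an isothermal ideal gas ΔS_gas = nR ln(V₂/V₁) = 2.25 × 8.314 × ln(2.55/19.5) = -38.1 J/K.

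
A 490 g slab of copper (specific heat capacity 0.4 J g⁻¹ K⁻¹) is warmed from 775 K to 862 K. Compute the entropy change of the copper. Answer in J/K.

ΔS = 20.9 J/K

ΔS = ∫dQ_rev/T = m c ln(T₂/T₁) = 490 × 0.4 × ln(862/775) = 20.9 J/K.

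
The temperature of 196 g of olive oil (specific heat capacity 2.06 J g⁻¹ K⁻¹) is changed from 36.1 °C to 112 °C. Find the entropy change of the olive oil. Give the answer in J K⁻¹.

In kelvin: T₁ = 309.25 K, T₂ = 385.15 K. ΔS = ∫dQ_rev/T = m c ln(T₂/T₁) = 196 × 2.06 × ln(385.15/309.25) = 88.6 J/K.

ΔS = 88.6 J/K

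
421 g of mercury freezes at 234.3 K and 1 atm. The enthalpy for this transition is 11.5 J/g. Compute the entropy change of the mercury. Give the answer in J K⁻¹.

Heat released by the substance: Q = −mL = −421 × 11.5 = −4841.5 J.
At constant T, ΔS = Q_rev/T = −4841.5 / 234.3 = -20.7 J/K.

ΔS = -20.7 J/K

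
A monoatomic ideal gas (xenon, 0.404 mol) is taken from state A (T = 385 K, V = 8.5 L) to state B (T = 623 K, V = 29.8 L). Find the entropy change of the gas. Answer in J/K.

Entropy is a state function: ΔS = nC_V ln(T₂/T₁) + nR ln(V₂/V₁), with C_V = 3R/2 = 12.47 J mol⁻¹ K⁻¹ for a monoatomic ideal gas.
ΔS = 0.404 × [12.47 × ln(623/385) + 8.314 × ln(29.8/8.5)] = 6.64 J/K.

ΔS = 6.64 J/K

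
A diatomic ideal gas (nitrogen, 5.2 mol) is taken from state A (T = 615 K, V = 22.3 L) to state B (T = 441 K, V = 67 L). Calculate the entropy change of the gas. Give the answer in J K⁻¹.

Entropy is a state function: ΔS = nC_V ln(T₂/T₁) + nR ln(V₂/V₁), with C_V = 5R/2 = 20.79 J mol⁻¹ K⁻¹ for a diatomic ideal gas.
ΔS = 5.2 × [20.79 × ln(441/615) + 8.314 × ln(67/22.3)] = 11.6 J/K.

ΔS = 11.6 J/K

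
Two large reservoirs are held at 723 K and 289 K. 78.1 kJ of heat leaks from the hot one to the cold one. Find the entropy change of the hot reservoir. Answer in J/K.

ΔS_hot = -108 J/K

The hot reservoir loses heat Q, so ΔS_hot = −Q/T_H = −78100/723 = -108 J/K.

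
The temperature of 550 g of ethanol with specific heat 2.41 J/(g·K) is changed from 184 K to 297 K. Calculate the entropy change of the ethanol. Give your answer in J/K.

ΔS = ∫dQ_rev/T = m c ln(T₂/T₁) = 550 × 2.41 × ln(297/184) = 635 J/K.

ΔS = 635 J/K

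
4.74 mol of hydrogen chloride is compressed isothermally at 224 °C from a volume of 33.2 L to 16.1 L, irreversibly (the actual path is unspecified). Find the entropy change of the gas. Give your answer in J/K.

ΔS_gas = -28.5 J/K

Entropy is a state function, so ΔS_gas depends only on the end states.
For an isothermal ideal gas ΔS_gas = nR ln(V₂/V₁) = 4.74 × 8.314 × ln(16.1/33.2) = -28.5 J/K.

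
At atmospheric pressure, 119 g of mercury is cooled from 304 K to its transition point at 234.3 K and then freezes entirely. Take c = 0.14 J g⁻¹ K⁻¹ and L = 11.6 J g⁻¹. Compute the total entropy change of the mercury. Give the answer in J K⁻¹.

ΔS = -10.2 J/K

Cooling step: ΔS₁ = m c ln(T_tr/T_i) = 119 × 0.14 × ln(234.3/304) = -4.339 J/K.
Phase change: ΔS₂ = −mL/T_tr = −119 × 11.6 / 234.3 = -5.892 J/K.
ΔS_total = (-4.339) + (-5.892) = -10.2 J/K.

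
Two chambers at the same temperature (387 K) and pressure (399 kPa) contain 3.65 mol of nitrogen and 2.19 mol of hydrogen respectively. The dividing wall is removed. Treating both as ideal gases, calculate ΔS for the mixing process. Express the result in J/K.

ΔS_mix = 32.1 J/K

Mole fractions: x_A = 3.65/5.84 = 0.625, x_B = 0.375.
ΔS_mix = −R(n_A ln x_A + n_B ln x_B) = −8.314 × (3.65 ln 0.625 + 2.19 ln 0.375) = 32.1 J/K.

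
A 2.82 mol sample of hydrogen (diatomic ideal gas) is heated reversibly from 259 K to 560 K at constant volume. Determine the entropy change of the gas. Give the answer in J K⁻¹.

At constant volume, ΔS = nC_V ln(T₂/T₁) with C_V = 5R/2 = 20.79 J mol⁻¹ K⁻¹.
ΔS = 2.82 × 20.79 × ln(560/259) = 45.2 J/K.

ΔS = 45.2 J/K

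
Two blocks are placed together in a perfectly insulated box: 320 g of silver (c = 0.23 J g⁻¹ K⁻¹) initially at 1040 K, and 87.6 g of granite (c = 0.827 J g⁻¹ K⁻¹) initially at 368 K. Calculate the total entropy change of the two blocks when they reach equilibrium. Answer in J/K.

ΔS_total = 18.8 J/K

Energy balance: T_f = (m₁c₁T₁ + m₂c₂T₂)/(m₁c₁ + m₂c₂) = 706.66 K.
ΔS₁ = m₁c₁ ln(T_f/T₁) = 73.6 × ln(706.66/1040) = -28.44 J/K.
ΔS₂ = m₂c₂ ln(T_f/T₂) = 72.4452 × ln(706.66/368) = 47.27 J/K.
ΔS_total = -28.44 + 47.27 = 18.8 J/K.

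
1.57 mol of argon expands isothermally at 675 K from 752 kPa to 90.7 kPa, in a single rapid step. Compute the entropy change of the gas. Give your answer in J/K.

ΔS_gas = 27.6 J/K

Entropy is a state function, so ΔS_gas depends only on the end states.
For an isothermal ideal gas ΔS_gas = nR ln(P₁/P₂) = 1.57 × 8.314 × ln(752/90.7) = 27.6 J/K.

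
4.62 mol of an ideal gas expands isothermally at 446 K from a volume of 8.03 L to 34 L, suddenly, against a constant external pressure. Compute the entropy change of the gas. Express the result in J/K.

Entropy is a state function, so ΔS_gas depends only on the end states.
For an isothermal ideal gas ΔS_gas = nR ln(V₂/V₁) = 4.62 × 8.314 × ln(34/8.03) = 55.4 J/K.

ΔS_gas = 55.4 J/K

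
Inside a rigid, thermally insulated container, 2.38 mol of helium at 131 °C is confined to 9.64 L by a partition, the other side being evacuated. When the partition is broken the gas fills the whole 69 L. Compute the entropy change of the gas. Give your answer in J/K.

No heat is exchanged and no work is done, so the ideal-gas temperature stays constant.
Entropy is a state function; using a reversible isothermal path, ΔS_gas = nR ln(V₂/V₁) = 2.38 × 8.314 × ln(69/9.64) = 38.9 J/K.

ΔS_gas = 38.9 J/K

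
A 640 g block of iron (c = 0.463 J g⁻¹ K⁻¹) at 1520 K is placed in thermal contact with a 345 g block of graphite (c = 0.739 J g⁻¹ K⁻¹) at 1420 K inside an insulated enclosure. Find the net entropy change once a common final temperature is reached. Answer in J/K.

Energy balance: T_f = (m₁c₁T₁ + m₂c₂T₂)/(m₁c₁ + m₂c₂) = 1473.8 K.
ΔS₁ = m₁c₁ ln(T_f/T₁) = 296.32 × ln(1473.8/1520) = -9.156 J/K.
ΔS₂ = m₂c₂ ln(T_f/T₂) = 254.955 × ln(1473.8/1420) = 9.473 J/K.
ΔS_total = -9.156 + 9.473 = 0.317 J/K.

ΔS_total = 0.317 J/K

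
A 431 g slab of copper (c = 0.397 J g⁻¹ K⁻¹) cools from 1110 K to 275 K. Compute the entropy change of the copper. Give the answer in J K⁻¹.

ΔS = -239 J/K

ΔS = ∫dQ_rev/T = m c ln(T₂/T₁) = 431 × 0.397 × ln(275/1110) = -239 J/K.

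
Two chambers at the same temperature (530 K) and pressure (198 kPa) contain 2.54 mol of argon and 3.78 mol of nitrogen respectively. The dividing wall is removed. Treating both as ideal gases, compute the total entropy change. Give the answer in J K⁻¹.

ΔS_mix = 35.4 J/K

Mole fractions: x_A = 2.54/6.32 = 0.402, x_B = 0.598.
ΔS_mix = −R(n_A ln x_A + n_B ln x_B) = −8.314 × (2.54 ln 0.402 + 3.78 ln 0.598) = 35.4 J/K.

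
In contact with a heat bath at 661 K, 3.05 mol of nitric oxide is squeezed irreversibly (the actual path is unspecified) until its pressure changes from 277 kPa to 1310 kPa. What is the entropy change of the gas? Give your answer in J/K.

ΔS_gas = -39.4 J/K

Entropy is a state function, so ΔS_gas depends only on the end states.
For an isothermal ideal gas ΔS_gas = nR ln(P₁/P₂) = 3.05 × 8.314 × ln(277/1310) = -39.4 J/K.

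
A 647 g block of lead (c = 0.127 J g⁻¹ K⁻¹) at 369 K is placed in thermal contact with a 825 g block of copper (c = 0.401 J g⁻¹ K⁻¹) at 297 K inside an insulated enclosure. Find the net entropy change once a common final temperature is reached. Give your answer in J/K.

ΔS_total = 1.62 J/K

Energy balance: T_f = (m₁c₁T₁ + m₂c₂T₂)/(m₁c₁ + m₂c₂) = 311.33 K.
ΔS₁ = m₁c₁ ln(T_f/T₁) = 82.169 × ln(311.33/369) = -13.965 J/K.
ΔS₂ = m₂c₂ ln(T_f/T₂) = 330.825 × ln(311.33/297) = 15.584 J/K.
ΔS_total = -13.965 + 15.584 = 1.62 J/K.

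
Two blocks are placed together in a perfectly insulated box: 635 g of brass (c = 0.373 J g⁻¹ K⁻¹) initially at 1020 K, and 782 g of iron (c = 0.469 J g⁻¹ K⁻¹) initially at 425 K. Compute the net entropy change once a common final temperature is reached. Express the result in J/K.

Energy balance: T_f = (m₁c₁T₁ + m₂c₂T₂)/(m₁c₁ + m₂c₂) = 658.48 K.
ΔS₁ = m₁c₁ ln(T_f/T₁) = 236.855 × ln(658.48/1020) = -103.7 J/K.
ΔS₂ = m₂c₂ ln(T_f/T₂) = 366.758 × ln(658.48/425) = 160.6 J/K.
ΔS_total = -103.7 + 160.6 = 56.9 J/K.

ΔS_total = 56.9 J/K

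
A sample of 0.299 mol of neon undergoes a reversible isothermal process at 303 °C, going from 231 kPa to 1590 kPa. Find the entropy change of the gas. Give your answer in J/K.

For an isothermal ideal gas ΔS_gas = nR ln(P₁/P₂) = 0.299 × 8.314 × ln(231/1590) = -4.8 J/K.

ΔS_gas = -4.8 J/K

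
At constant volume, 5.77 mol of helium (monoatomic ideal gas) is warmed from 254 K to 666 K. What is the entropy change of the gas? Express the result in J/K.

ΔS = 69.4 J/K

At constant volume, ΔS = nC_V ln(T₂/T₁) with C_V = 3R/2 = 12.47 J mol⁻¹ K⁻¹.
ΔS = 5.77 × 12.47 × ln(666/254) = 69.4 J/K.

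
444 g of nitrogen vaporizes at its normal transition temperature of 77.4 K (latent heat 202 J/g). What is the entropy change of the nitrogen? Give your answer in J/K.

Heat absorbed by the substance: Q = mL = 444 × 202 = 89688 J.
At constant T, ΔS = Q_rev/T = 89688 / 77.4 = 1160 J/K.

ΔS = 1160 J/K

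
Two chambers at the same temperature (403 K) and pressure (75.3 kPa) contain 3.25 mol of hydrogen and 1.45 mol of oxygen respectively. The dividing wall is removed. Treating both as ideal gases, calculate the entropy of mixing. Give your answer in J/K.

ΔS_mix = 24.1 J/K

Mole fractions: x_A = 3.25/4.7 = 0.691, x_B = 0.309.
ΔS_mix = −R(n_A ln x_A + n_B ln x_B) = −8.314 × (3.25 ln 0.691 + 1.45 ln 0.309) = 24.1 J/K.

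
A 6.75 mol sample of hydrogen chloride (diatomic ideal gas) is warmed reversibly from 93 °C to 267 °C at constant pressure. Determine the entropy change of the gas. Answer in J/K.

ΔS = 76.4 J/K

In kelvin: T₁ = 366.15 K, T₂ = 540.15 K. At constant pressure, ΔS = nC_p ln(T₂/T₁) with C_p = 7R/2 = 29.1 J mol⁻¹ K⁻¹.
ΔS = 6.75 × 29.1 × ln(540.15/366.15) = 76.4 J/K.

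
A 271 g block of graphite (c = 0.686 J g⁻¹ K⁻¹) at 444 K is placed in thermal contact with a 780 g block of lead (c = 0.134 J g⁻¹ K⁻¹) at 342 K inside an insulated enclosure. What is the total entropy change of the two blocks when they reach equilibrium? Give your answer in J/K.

ΔS_total = 2.22 J/K

Energy balance: T_f = (m₁c₁T₁ + m₂c₂T₂)/(m₁c₁ + m₂c₂) = 407.29 K.
ΔS₁ = m₁c₁ ln(T_f/T₁) = 185.906 × ln(407.29/444) = -16.04 J/K.
ΔS₂ = m₂c₂ ln(T_f/T₂) = 104.52 × ln(407.29/342) = 18.26 J/K.
ΔS_total = -16.04 + 18.26 = 2.22 J/K.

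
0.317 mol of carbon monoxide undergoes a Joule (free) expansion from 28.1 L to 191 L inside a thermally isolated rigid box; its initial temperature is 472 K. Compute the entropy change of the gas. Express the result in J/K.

No heat is exchanged and no work is done, so the ideal-gas temperature stays constant.
Entropy is a state function; using a reversible isothermal path, ΔS_gas = nR ln(V₂/V₁) = 0.317 × 8.314 × ln(191/28.1) = 5.05 J/K.

ΔS_gas = 5.05 J/K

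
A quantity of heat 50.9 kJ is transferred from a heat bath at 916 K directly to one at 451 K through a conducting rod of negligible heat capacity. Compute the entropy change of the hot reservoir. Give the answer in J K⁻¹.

The hot reservoir loses heat Q, so ΔS_hot = −Q/T_H = −50900/916 = -55.6 J/K.

ΔS_hot = -55.6 J/K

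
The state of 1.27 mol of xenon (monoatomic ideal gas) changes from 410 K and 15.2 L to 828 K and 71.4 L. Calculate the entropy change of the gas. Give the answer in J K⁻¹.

ΔS = 27.5 J/K

Entropy is a state function: ΔS = nC_V ln(T₂/T₁) + nR ln(V₂/V₁), with C_V = 3R/2 = 12.47 J mol⁻¹ K⁻¹ for a monoatomic ideal gas.
ΔS = 1.27 × [12.47 × ln(828/410) + 8.314 × ln(71.4/15.2)] = 27.5 J/K.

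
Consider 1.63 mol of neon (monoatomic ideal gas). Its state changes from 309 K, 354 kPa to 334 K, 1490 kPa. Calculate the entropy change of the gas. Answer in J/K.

ΔS = -16.8 J/K

ΔS = nC_p ln(T₂/T₁) − nR ln(P₂/P₁), with C_p = 5R/2 = 20.79 J mol⁻¹ K⁻¹ for a monoatomic ideal gas.
ΔS = 1.63 × [20.79 × ln(334/309) − 8.314 × ln(1490/354)] = -16.8 J/K.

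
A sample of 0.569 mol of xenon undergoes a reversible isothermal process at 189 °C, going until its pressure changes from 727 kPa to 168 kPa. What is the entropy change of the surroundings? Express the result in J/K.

ΔS_surr = -6.93 J/K

For an isothermal ideal gas ΔS_gas = nR ln(P₁/P₂) = 0.569 × 8.314 × ln(727/168) = 6.93 J/K.
The process is reversible, so ΔS_surr = −ΔS_gas = -6.93 J/K and ΔS_universe = 0.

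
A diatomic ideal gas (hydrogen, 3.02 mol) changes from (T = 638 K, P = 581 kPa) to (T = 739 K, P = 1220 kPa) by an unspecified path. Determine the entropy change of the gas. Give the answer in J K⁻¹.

ΔS = -5.71 J/K

ΔS = nC_p ln(T₂/T₁) − nR ln(P₂/P₁), with C_p = 7R/2 = 29.1 J mol⁻¹ K⁻¹ for a diatomic ideal gas.
ΔS = 3.02 × [29.1 × ln(739/638) − 8.314 × ln(1220/581)] = -5.71 J/K.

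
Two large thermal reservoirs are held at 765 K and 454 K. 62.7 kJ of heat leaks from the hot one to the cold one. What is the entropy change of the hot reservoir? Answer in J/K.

ΔS_hot = -82 J/K

The hot reservoir loses heat Q, so ΔS_hot = −Q/T_H = −62700/765 = -82 J/K.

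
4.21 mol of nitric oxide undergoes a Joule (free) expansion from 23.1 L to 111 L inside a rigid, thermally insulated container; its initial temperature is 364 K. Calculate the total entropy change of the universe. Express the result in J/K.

ΔS_universe = 54.9 J/K

No heat is exchanged and no work is done, so the ideal-gas temperature stays constant.
Entropy is a state function; using a reversible isothermal path, ΔS_gas = nR ln(V₂/V₁) = 4.21 × 8.314 × ln(111/23.1) = 54.9 J/K.
The insulated surroundings exchange no heat, so ΔS_surr = 0 and ΔS_universe = ΔS_gas.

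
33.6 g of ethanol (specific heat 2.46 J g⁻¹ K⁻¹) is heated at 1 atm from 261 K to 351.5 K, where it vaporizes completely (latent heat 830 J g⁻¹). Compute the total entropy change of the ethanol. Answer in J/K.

Warming step: ΔS₁ = m c ln(T_tr/T_i) = 33.6 × 2.46 × ln(351.5/261) = 24.61 J/K.
Phase change: ΔS₂ = +mL/T_tr = 33.6 × 830 / 351.5 = 79.34 J/K.
ΔS_total = (24.61) + (79.34) = 104 J/K.

ΔS = 104 J/K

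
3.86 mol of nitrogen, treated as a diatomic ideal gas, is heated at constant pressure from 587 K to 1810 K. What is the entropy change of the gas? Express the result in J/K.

At constant pressure, ΔS = nC_p ln(T₂/T₁) with C_p = 7R/2 = 29.1 J mol⁻¹ K⁻¹.
ΔS = 3.86 × 29.1 × ln(1810/587) = 126 J/K.

ΔS = 126 J/K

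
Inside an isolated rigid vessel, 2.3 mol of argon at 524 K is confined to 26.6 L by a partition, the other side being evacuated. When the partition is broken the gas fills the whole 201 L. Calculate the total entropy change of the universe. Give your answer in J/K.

ΔS_universe = 38.7 J/K

For an ideal gas in free expansion Q = 0 and W = 0, so T is unchanged.
Entropy is a state function; using a reversible isothermal path, ΔS_gas = nR ln(V₂/V₁) = 2.3 × 8.314 × ln(201/26.6) = 38.7 J/K.
The insulated surroundings exchange no heat, so ΔS_surr = 0 and ΔS_universe = ΔS_gas.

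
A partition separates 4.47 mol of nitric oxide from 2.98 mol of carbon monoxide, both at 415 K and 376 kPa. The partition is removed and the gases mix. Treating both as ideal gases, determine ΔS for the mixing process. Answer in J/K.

ΔS_mix = 41.7 J/K

Mole fractions: x_A = 4.47/7.45 = 0.6, x_B = 0.4.
ΔS_mix = −R(n_A ln x_A + n_B ln x_B) = −8.314 × (4.47 ln 0.6 + 2.98 ln 0.4) = 41.7 J/K.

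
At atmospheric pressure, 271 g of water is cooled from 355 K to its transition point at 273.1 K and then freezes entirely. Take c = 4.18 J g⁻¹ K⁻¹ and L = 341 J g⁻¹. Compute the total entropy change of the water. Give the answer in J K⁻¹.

Cooling step: ΔS₁ = m c ln(T_tr/T_i) = 271 × 4.18 × ln(273.1/355) = -297.11 J/K.
Phase change: ΔS₂ = −mL/T_tr = −271 × 341 / 273.1 = -338.38 J/K.
ΔS_total = (-297.11) + (-338.38) = -635 J/K.

ΔS = -635 J/K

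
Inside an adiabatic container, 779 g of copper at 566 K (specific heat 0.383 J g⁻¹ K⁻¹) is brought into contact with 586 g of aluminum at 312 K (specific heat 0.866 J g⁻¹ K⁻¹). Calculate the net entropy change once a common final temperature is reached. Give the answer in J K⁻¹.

Energy balance: T_f = (m₁c₁T₁ + m₂c₂T₂)/(m₁c₁ + m₂c₂) = 406.04 K.
ΔS₁ = m₁c₁ ln(T_f/T₁) = 298.357 × ln(406.04/566) = -99.1 J/K.
ΔS₂ = m₂c₂ ln(T_f/T₂) = 507.476 × ln(406.04/312) = 133.7 J/K.
ΔS_total = -99.1 + 133.7 = 34.6 J/K.

ΔS_total = 34.6 J/K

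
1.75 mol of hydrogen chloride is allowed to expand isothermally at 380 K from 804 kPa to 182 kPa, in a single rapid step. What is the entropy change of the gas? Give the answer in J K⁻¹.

Entropy is a state function, so ΔS_gas depends only on the end states.
For an isothermal ideal gas ΔS_gas = nR ln(P₁/P₂) = 1.75 × 8.314 × ln(804/182) = 21.6 J/K.

ΔS_gas = 21.6 J/K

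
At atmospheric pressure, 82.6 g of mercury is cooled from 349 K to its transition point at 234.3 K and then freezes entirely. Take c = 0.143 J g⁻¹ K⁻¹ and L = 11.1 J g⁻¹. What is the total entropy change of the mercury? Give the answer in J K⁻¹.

ΔS = -8.62 J/K

Cooling step: ΔS₁ = m c ln(T_tr/T_i) = 82.6 × 0.143 × ln(234.3/349) = -4.707 J/K.
Phase change: ΔS₂ = −mL/T_tr = −82.6 × 11.1 / 234.3 = -3.913 J/K.
ΔS_total = (-4.707) + (-3.913) = -8.62 J/K.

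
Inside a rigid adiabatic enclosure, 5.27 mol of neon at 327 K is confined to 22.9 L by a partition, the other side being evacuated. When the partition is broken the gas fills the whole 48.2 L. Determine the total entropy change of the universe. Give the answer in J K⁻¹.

ΔS_universe = 32.6 J/K

For an ideal gas in free expansion Q = 0 and W = 0, so T is unchanged.
Entropy is a state function; using a reversible isothermal path, ΔS_gas = nR ln(V₂/V₁) = 5.27 × 8.314 × ln(48.2/22.9) = 32.6 J/K.
The insulated surroundings exchange no heat, so ΔS_surr = 0 and ΔS_universe = ΔS_gas.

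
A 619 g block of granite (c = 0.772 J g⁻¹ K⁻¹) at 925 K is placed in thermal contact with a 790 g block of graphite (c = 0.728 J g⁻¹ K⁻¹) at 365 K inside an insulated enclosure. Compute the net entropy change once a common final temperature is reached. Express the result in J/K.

Energy balance: T_f = (m₁c₁T₁ + m₂c₂T₂)/(m₁c₁ + m₂c₂) = 619.14 K.
ΔS₁ = m₁c₁ ln(T_f/T₁) = 477.868 × ln(619.14/925) = -191.8 J/K.
ΔS₂ = m₂c₂ ln(T_f/T₂) = 575.12 × ln(619.14/365) = 303.9 J/K.
ΔS_total = -191.8 + 303.9 = 112 J/K.

ΔS_total = 112 J/K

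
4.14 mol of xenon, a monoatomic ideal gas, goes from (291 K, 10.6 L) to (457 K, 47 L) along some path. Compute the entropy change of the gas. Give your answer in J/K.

Entropy is a state function: ΔS = nC_V ln(T₂/T₁) + nR ln(V₂/V₁), with C_V = 3R/2 = 12.47 J mol⁻¹ K⁻¹ for a monoatomic ideal gas.
ΔS = 4.14 × [12.47 × ln(457/291) + 8.314 × ln(47/10.6)] = 74.6 J/K.

ΔS = 74.6 J/K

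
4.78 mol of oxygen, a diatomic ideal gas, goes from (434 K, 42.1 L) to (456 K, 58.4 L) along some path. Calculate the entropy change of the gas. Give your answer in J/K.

ΔS = 17.9 J/K

Entropy is a state function: ΔS = nC_V ln(T₂/T₁) + nR ln(V₂/V₁), with C_V = 5R/2 = 20.79 J mol⁻¹ K⁻¹ for a diatomic ideal gas.
ΔS = 4.78 × [20.79 × ln(456/434) + 8.314 × ln(58.4/42.1)] = 17.9 J/K.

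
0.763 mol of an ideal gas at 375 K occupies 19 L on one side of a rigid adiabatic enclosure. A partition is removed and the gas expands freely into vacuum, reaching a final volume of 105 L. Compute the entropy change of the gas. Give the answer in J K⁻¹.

No heat is exchanged and no work is done, so the ideal-gas temperature stays constant.
Entropy is a state function; using a reversible isothermal path, ΔS_gas = nR ln(V₂/V₁) = 0.763 × 8.314 × ln(105/19) = 10.8 J/K.

ΔS_gas = 10.8 J/K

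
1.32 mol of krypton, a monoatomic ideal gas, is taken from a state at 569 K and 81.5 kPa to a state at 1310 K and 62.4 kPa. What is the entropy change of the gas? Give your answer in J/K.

ΔS = nC_p ln(T₂/T₁) − nR ln(P₂/P₁), with C_p = 5R/2 = 20.79 J mol⁻¹ K⁻¹ for a monoatomic ideal gas.
ΔS = 1.32 × [20.79 × ln(1310/569) − 8.314 × ln(62.4/81.5)] = 25.8 J/K.

ΔS = 25.8 J/K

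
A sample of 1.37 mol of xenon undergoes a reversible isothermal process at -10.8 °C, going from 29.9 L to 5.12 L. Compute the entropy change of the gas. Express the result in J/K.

For an isothermal ideal gas ΔS_gas = nR ln(V₂/V₁) = 1.37 × 8.314 × ln(5.12/29.9) = -20.1 J/K.

ΔS_gas = -20.1 J/K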